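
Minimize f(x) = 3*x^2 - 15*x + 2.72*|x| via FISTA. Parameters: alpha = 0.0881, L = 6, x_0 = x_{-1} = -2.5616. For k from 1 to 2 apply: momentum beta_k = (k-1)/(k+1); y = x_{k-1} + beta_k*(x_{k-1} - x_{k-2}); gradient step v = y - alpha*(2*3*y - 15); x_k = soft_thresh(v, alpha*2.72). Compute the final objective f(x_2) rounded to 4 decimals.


FISTA on f(x) = 3*x^2 - 15*x + 2.72*|x|
L = 6, alpha = 0.0881
Iteration 1: beta = 0.0, y = -2.5616 + 0.0*(-2.5616 + 2.5616) = -2.5616
  grad(y) = -30.3696, v = y - alpha*grad = 0.114
  prox(v) = soft_thresh(0.114, 0.2396) = 0.0
Iteration 2: beta = 0.3333, y = 0.0 + 0.3333*(0.0 + 2.5616) = 0.8539
  grad(y) = -9.8768, v = y - alpha*grad = 1.724
  prox(v) = soft_thresh(1.724, 0.2396) = 1.4844
f(x_2) = 3*1.4844^2 - 15*1.4844 + 2.72*|1.4844| = -11.618


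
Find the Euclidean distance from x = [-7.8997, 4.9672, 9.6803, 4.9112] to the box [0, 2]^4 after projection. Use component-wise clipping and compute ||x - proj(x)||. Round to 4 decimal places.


Project each component onto [0, 2].
clip(-7.8997) = 0.0, clip(4.9672) = 2.0, clip(9.6803) = 2.0, clip(4.9112) = 2.0
Projection = [0.0, 2.0, 2.0, 2.0]
Squared diffs: [62.4053, 8.8043, 58.987, 8.4751]
Distance = sqrt(138.6717) = 11.7759


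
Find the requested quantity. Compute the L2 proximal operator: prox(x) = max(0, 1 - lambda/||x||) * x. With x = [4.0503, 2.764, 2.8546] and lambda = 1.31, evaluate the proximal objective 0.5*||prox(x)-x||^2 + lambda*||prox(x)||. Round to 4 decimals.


Step 1: Compute ||x||.
||x|| = 5.6739
Step 2: Compute scaling factor.
scale = max(0, 1 - 1.31/5.6739) = 0.7691
Step 3: prox(x) = [3.1152, 2.1258, 2.1955]
||prox(x)|| = 4.3639
Step 4: Proximal objective.
0.5*||prox-x||^2 = 0.8581
lambda*||prox|| = 5.7167
Total = 6.5748


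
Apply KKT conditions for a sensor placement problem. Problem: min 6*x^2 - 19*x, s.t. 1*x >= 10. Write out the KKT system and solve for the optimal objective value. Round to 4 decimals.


Step 1: Try lambda = 0 (constraint inactive).
x_unc = 19/(2*6) = 1.5833
Check: 1*1.5833 = 1.5833 < 10 -- violated!
Step 2: Constraint must be active: 1*x = 10
x* = 10/1 = 10.0
lambda = (2*6*10.0 - 19)/1 = 101.0
Step 3: Compute optimal value.
f(x*) = 6*10.0^2 - 19*10.0 = 410.0


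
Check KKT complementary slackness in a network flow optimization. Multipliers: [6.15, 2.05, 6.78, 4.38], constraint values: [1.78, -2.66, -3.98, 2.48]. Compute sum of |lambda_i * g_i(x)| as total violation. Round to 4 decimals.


KKT complementary slackness check:
lambda_1 * g_1 = 6.15 * 1.78 = 10.947
lambda_2 * g_2 = 2.05 * -2.66 = -5.453
lambda_3 * g_3 = 6.78 * -3.98 = -26.9844
lambda_4 * g_4 = 4.38 * 2.48 = 10.8624
Total violation = 10.947 + 5.453 + 26.9844 + 10.8624 = 54.2468


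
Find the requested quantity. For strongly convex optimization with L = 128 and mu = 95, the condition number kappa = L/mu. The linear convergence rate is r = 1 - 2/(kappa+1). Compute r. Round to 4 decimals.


Step 1: Compute the condition number.
kappa = L/mu = 128/95 = 1.3474
Step 2: Compute the convergence rate.
r = 1 - 2/(kappa + 1) = 1 - 2*mu/(L + mu) = (L - mu)/(L + mu) = 33/223 = 0.148


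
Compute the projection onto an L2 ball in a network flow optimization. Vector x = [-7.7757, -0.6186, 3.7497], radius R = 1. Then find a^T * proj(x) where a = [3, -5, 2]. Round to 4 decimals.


Step 1: Compute ||x|| (intermediates to 6 decimals).
||x|| = sqrt((-7.7757)^2 + (-0.6186)^2 + 3.7497^2) = 8.654734
Step 2: Project.
Since ||x|| > R, scale = R/||x|| = 1/8.654734 = 0.115544, proj(x) = scale * x
proj(x) = [-0.898435, -0.071476, 0.433255]
Step 3: Dot product.
a^T * proj(x) = 3*(-0.898435) - 5*(-0.071476) + 2*0.433255 = -1.4714


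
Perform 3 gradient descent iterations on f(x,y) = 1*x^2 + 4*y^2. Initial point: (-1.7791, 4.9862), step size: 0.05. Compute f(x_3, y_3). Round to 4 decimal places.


Gradient descent on f(x,y) = 1*x^2 + 4*y^2.
Starting point: (-1.7791, 4.9862), alpha = 0.05
Step 1: grad_x = 2*1*-1.7791 = -3.5582, grad_y = 2*4*4.9862 = 39.8896
  x_1 = -1.7791 - 0.05*-3.5582 = -1.6012
  y_1 = 4.9862 - 0.05*39.8896 = 2.9917
Step 2: grad_x = 2*1*-1.6012 = -3.2024, grad_y = 2*4*2.9917 = 23.9338
  x_2 = -1.6012 - 0.05*-3.2024 = -1.4411
  y_2 = 2.9917 - 0.05*23.9338 = 1.795
Step 3: grad_x = 2*1*-1.4411 = -2.8821, grad_y = 2*4*1.795 = 14.3603
  x_3 = -1.4411 - 0.05*-2.8821 = -1.297
  y_3 = 1.795 - 0.05*14.3603 = 1.077
f(-1.297, 1.077) = 1*(-1.297)^2 + 4*1.077^2 = 6.322


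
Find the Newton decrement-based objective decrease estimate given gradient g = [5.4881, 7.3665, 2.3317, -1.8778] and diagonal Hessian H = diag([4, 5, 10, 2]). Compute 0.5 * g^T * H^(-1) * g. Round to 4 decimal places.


Step 1: H is diagonal, so H^(-1) * g = [1.372, 1.4733, 0.2332, -0.9389].
Step 2: g^T H^(-1) g = sum_i g_i^2 / H_ii
  = (5.4881)^2/4 + (7.3665)^2/5 + (2.3317)^2/10 + (-1.8778)^2/2
  = 7.5298 + 10.8531 + 0.5437 + 1.7631 = 20.6896
Step 3: Objective decrease = 0.5 * g^T H^(-1) g = 10.3448


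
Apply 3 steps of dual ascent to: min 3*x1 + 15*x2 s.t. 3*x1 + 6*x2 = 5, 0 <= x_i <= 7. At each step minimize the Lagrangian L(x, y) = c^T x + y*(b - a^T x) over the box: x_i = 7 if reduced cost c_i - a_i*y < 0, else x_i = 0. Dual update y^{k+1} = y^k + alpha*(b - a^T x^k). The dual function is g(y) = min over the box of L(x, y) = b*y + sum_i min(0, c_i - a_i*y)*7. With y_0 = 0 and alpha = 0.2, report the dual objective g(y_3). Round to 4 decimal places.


Dual ascent for LP: min 3*x1 + 15*x2, 3*x1 + 6*x2 = 5, 0 <= x_i <= 7
Step 1: y^k = 0.0, reduced costs: (3.0, 15.0)
  x^k = (0.0, 0.0), subgradient = b - a^T x = 5.0
  y^{k+1} = 0.0 + 0.2*5.0 = 1.0
Step 2: y^k = 1.0, reduced costs: (0.0, 9.0)
  x^k = (0.0, 0.0), subgradient = b - a^T x = 5.0
  y^{k+1} = 1.0 + 0.2*5.0 = 2.0
Step 3: y^k = 2.0, reduced costs: (-3.0, 3.0)
  x^k = (7.0, 0.0), subgradient = b - a^T x = -16.0
  y^{k+1} = 2.0 + 0.2*-16.0 = -1.2
Dual objective at y_3 = -1.2: reduced costs (6.6, 22.2), box minimizer x = (0.0, 0.0)
g(y_3) = b*y + (c1 - a1*y)*x1 + (c2 - a2*y)*x2 = 5*(-1.2) + 6.6*0.0 + 22.2*0.0 = -6.0 + 0.0 + 0.0 = -6.0


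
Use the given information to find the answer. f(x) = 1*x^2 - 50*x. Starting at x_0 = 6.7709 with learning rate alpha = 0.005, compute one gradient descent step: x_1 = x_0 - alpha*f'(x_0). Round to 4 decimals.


We compute the gradient at x_0 and apply the update.
f'(x) = 2*x - 50
f'(6.7709) = 2*6.7709 - 50 = -36.4582
x_1 = 6.7709 - 0.005*-36.4582 = 6.9532


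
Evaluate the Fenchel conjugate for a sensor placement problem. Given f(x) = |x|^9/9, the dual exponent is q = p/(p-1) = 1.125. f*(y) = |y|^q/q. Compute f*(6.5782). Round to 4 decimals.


The conjugate exponent q satisfies 1/p + 1/q = 1.
p = 9, so q = 9/(9 - 1) = 1.125
|y|^q = 6.5782^1.125 = 8.3247
f*(6.5782) = 8.3247 / 1.125 = 7.3998


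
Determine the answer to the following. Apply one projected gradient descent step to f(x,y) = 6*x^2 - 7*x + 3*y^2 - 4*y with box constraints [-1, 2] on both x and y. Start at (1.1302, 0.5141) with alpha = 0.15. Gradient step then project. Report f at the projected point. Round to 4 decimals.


Step 1: Compute gradient at (1.1302, 0.5141).
grad_x = 2*6*1.1302 - 7 = 6.5624
grad_y = 2*3*0.5141 - 4 = -0.9154
Step 2: Gradient step.
x_raw = 1.1302 - 0.15*6.5624 = 0.1458
y_raw = 0.5141 - 0.15*-0.9154 = 0.6514
Step 3: Project onto [-1, 2].
x_proj = clip(0.1458) = 0.1458
y_proj = clip(0.6514) = 0.6514
Step 4: Evaluate f.
f(0.1458, 0.6514) = -2.2259


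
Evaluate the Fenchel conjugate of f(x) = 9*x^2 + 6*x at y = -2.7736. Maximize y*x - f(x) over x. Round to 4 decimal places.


f*(y) = sup_x {y*x - a*x^2 - b*x} = sup_x {(y-b)*x - a*x^2}
FOC: (y - b) - 2a*x = 0 => x* = (y - b)/(2a)
x* = (-2.7736 - 6)/(2*9) = -0.4874
f*(-2.7736) = (y-b)^2/(4a) = (-2.7736 - 6)^2/(4*9)
= 76.9761/36 = 2.1382


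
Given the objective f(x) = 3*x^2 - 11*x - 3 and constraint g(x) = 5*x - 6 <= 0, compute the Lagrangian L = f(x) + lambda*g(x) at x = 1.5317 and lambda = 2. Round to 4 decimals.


Step 1: Evaluate f(x).
f(1.5317) = 3*1.5317^2 - 11*1.5317 - 3 = -12.8104
Step 2: Evaluate g(x).
g(1.5317) = 5*1.5317 - 6 = 1.6585
Step 3: Compute Lagrangian.
L = -12.8104 + 2*1.6585 = -9.4934


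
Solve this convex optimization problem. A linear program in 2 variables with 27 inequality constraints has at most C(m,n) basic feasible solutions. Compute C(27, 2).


Each vertex corresponds to some choice of n active constraints out of m, so the number of vertices is at most C(m, n) = m! / (n!(m-n)!).
m = 27, n = 2
Numerator: 27 * 26
Denominator: 2! = 2
C(27, 2) = 351


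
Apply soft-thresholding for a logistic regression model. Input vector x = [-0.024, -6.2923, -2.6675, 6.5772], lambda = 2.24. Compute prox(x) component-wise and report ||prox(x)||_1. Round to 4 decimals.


Soft-thresholding with lambda = 2.24:
prox(-0.024) = sign(-0.024)*max(|-0.024| - 2.24, 0) = 0.0
prox(-6.2923) = sign(-6.2923)*max(|-6.2923| - 2.24, 0) = -4.0523
prox(-2.6675) = sign(-2.6675)*max(|-2.6675| - 2.24, 0) = -0.4275
prox(6.5772) = sign(6.5772)*max(|6.5772| - 2.24, 0) = 4.3372
prox(x) = [0.0, -4.0523, -0.4275, 4.3372]
||prox(x)||_1 = 0.0 + 4.0523 + 0.4275 + 4.3372 = 8.817


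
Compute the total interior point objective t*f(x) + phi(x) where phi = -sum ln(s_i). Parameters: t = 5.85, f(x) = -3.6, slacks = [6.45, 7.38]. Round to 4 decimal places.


Step 1: Compute log-barrier.
ln values: [1.8641, 1.9988]
phi = -(1.8641 + 1.9988) = -3.8629
Step 2: Compute augmented objective.
t*f(x) = 5.85*-3.6 = -21.06
Total = -21.06 - 3.8629 = -24.9229


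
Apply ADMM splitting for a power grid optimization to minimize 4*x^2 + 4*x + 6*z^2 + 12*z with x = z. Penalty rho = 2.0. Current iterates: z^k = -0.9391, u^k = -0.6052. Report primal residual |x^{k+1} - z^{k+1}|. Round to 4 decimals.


ADMM iteration with rho = 2.0, z^k = -0.9391, u^k = -0.6052
Step 1: x-update.
Minimize 4*x^2 + 4*x + (2.0/2)*(x + 0.9391 - 0.6052)^2
FOC: (2*4 + 2.0)*x = -4 + 2.0*(-0.9391 + 0.6052)
x^{k+1} = -0.4668
Step 2: z-update.
Minimize 6*z^2 + 12*z + (2.0/2)*(-0.4668 - z - 0.6052)^2
FOC: (2*6 + 2.0)*z = -12 + 2.0*(-0.4668 - 0.6052)
z^{k+1} = -1.0103
Step 3: u-update.
u^{k+1} = -0.6052 - 0.4668 + 1.0103 = -0.0617
Step 4: Primal residual = |-0.4668 + 1.0103| = 0.5435


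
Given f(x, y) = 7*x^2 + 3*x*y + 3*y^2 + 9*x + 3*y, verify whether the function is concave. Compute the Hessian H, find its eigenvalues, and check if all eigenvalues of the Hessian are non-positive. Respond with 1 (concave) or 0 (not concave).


The Hessian of f(x,y) = 7*x^2 + 3*x*y + 3*y^2 + 9*x + 3*y is:
H = [[14, 3], [3, 6]]
Trace = 14 + 6 = 20
Determinant = 14*6 - (3)^2 = 75
Discriminant = (20)^2 - 4*75 = 100.0
Eigenvalues: lambda_1 = 5.0, lambda_2 = 15.0
The function is not concave.

0


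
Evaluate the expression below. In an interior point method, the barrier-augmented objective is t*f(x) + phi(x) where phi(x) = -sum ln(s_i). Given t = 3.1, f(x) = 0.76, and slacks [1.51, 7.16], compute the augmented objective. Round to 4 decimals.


Step 1: Compute log-barrier.
ln values: [0.4121, 1.9685]
phi = -(0.4121 + 1.9685) = -2.3806
Step 2: Compute augmented objective.
t*f(x) = 3.1*0.76 = 2.356
Total = 2.356 - 2.3806 = -0.0246


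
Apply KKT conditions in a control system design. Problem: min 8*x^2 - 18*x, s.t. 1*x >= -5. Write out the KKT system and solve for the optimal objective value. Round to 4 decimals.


Step 1: Try lambda = 0 (constraint inactive).
Stationarity: 2*8*x - 18 = 0
x* = 18/(2*8) = 1.125
Check constraint: 1*1.125 = 1.125 >= -5 -- satisfied.
Step 2: Compute optimal value.
f(x*) = 8*1.125^2 - 18*1.125 = -10.125


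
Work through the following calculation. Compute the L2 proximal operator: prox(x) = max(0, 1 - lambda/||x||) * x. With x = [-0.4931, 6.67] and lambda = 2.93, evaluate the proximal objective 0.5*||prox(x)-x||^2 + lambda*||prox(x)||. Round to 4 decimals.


Step 1: Compute ||x||.
||x|| = 6.6882
Step 2: Compute scaling factor.
scale = max(0, 1 - 2.93/6.6882) = 0.5619
Step 3: prox(x) = [-0.2771, 3.748]
||prox(x)|| = 3.7582
Step 4: Proximal objective.
0.5*||prox-x||^2 = 4.2925
lambda*||prox|| = 11.0115
Total = 15.304


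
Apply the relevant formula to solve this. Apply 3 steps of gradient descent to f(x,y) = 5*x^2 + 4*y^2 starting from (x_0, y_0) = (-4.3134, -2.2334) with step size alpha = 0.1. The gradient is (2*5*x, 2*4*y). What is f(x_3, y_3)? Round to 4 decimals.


Gradient descent on f(x,y) = 5*x^2 + 4*y^2.
Starting point: (-4.3134, -2.2334), alpha = 0.1
Step 1: grad_x = 2*5*-4.3134 = -43.134, grad_y = 2*4*-2.2334 = -17.8672
  x_1 = -4.3134 - 0.1*-43.134 = 0.0
  y_1 = -2.2334 - 0.1*-17.8672 = -0.4467
Step 2: grad_x = 2*5*0.0 = 0.0, grad_y = 2*4*-0.4467 = -3.5734
  x_2 = 0.0 - 0.1*0.0 = 0.0
  y_2 = -0.4467 - 0.1*-3.5734 = -0.0893
Step 3: grad_x = 2*5*0.0 = 0.0, grad_y = 2*4*-0.0893 = -0.7147
  x_3 = 0.0 - 0.1*0.0 = 0.0
  y_3 = -0.0893 - 0.1*-0.7147 = -0.0179
f(0.0, -0.0179) = 5*0.0^2 + 4*(-0.0179)^2 = 0.0013


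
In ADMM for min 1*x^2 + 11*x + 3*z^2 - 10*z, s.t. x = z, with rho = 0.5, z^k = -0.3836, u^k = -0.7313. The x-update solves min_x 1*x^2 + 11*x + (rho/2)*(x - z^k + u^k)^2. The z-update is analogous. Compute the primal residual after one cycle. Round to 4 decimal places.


ADMM iteration with rho = 0.5, z^k = -0.3836, u^k = -0.7313
Step 1: x-update.
Minimize 1*x^2 + 11*x + (0.5/2)*(x + 0.3836 - 0.7313)^2
FOC: (2*1 + 0.5)*x = -11 + 0.5*(-0.3836 + 0.7313)
x^{k+1} = -4.3305
Step 2: z-update.
Minimize 3*z^2 - 10*z + (0.5/2)*(-4.3305 - z - 0.7313)^2
FOC: (2*3 + 0.5)*z = 10 + 0.5*(-4.3305 - 0.7313)
z^{k+1} = 1.1491
Step 3: u-update.
u^{k+1} = -0.7313 - 4.3305 - 1.1491 = -6.2109
Step 4: Primal residual = |-4.3305 - 1.1491| = 5.4796


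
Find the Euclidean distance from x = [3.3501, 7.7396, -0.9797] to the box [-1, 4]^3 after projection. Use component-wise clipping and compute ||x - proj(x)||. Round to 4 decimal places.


Project each component onto [-1, 4].
clip(3.3501) = 3.3501, clip(7.7396) = 4.0, clip(-0.9797) = -0.9797
Projection = [3.3501, 4.0, -0.9797]
Squared diffs: [0.0, 13.9846, 0.0]
Distance = sqrt(13.9846) = 3.7396


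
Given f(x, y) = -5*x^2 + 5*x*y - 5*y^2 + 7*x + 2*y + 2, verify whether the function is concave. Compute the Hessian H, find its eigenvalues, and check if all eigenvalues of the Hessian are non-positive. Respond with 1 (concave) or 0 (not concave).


The Hessian of f(x,y) = -5*x^2 + 5*x*y - 5*y^2 + 7*x + 2*y + 2 is:
H = [[-10, 5], [5, -10]]
Trace = -10 - 10 = -20
Determinant = -10*-10 - (5)^2 = 75
Discriminant = (-20)^2 - 4*75 = 100.0
Eigenvalues: lambda_1 = -15.0, lambda_2 = -5.0
The function is concave.

1


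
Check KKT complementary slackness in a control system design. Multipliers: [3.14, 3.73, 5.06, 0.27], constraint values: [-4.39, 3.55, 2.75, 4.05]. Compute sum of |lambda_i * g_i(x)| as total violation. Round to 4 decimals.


KKT complementary slackness check:
lambda_1 * g_1 = 3.14 * -4.39 = -13.7846
lambda_2 * g_2 = 3.73 * 3.55 = 13.2415
lambda_3 * g_3 = 5.06 * 2.75 = 13.915
lambda_4 * g_4 = 0.27 * 4.05 = 1.0935
Total violation = 13.7846 + 13.2415 + 13.915 + 1.0935 = 42.0346


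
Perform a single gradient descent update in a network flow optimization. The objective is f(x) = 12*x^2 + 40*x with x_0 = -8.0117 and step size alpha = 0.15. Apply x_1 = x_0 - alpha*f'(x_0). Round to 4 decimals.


We compute the gradient at x_0 and apply the update.
f'(x) = 24*x + 40
f'(-8.0117) = 24*-8.0117 + 40 = -152.2808
x_1 = -8.0117 - 0.15*-152.2808 = 14.8304


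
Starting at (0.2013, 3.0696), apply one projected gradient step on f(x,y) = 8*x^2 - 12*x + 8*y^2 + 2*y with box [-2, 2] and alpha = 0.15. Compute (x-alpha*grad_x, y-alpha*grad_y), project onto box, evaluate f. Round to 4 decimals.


Step 1: Compute gradient at (0.2013, 3.0696).
grad_x = 2*8*0.2013 - 12 = -8.7792
grad_y = 2*8*3.0696 + 2 = 51.1136
Step 2: Gradient step.
x_raw = 0.2013 - 0.15*-8.7792 = 1.5182
y_raw = 3.0696 - 0.15*51.1136 = -4.5974
Step 3: Project onto [-2, 2].
x_proj = clip(1.5182) = 1.5182
y_proj = clip(-4.5974) = -2.0
Step 4: Evaluate f.
f(1.5182, -2.0) = 28.2208


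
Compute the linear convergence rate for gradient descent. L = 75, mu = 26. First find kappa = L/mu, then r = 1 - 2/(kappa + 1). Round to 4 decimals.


Step 1: Compute the condition number.
kappa = L/mu = 75/26 = 2.8846
Step 2: Compute the convergence rate.
r = 1 - 2/(kappa + 1) = 1 - 2*mu/(L + mu) = (L - mu)/(L + mu) = 49/101 = 0.4851


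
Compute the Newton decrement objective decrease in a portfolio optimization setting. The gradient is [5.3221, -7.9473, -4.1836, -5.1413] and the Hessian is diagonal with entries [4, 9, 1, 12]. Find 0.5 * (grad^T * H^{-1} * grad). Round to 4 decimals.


Step 1: H is diagonal, so H^(-1) * g = [1.3305, -0.883, -4.1836, -0.4284].
Step 2: g^T H^(-1) g = sum_i g_i^2 / H_ii
  = (5.3221)^2/4 + (-7.9473)^2/9 + (-4.1836)^2/1 + (-5.1413)^2/12
  = 7.0812 + 7.0177 + 17.5025 + 2.2027 = 33.8042
Step 3: Objective decrease = 0.5 * g^T H^(-1) g = 16.9021


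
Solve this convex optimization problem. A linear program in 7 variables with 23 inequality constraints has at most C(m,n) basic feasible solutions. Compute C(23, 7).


Each vertex corresponds to some choice of n active constraints out of m, so the number of vertices is at most C(m, n) = m! / (n!(m-n)!).
m = 23, n = 7
Numerator: 23 * 22 * 21 * 20 * 19 * 18 * 17
Denominator: 7! = 5040
C(23, 7) = 245157


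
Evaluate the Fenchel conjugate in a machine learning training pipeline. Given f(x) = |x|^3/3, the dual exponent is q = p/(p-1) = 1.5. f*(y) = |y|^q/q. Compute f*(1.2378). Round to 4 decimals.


The conjugate exponent q satisfies 1/p + 1/q = 1.
p = 3, so q = 3/(3 - 1) = 1.5
|y|^q = 1.2378^1.5 = 1.3771
f*(1.2378) = 1.3771 / 1.5 = 0.9181


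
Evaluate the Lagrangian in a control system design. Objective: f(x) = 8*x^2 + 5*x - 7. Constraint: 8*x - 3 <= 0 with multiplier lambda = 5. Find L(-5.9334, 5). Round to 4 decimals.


Step 1: Evaluate f(x).
f(-5.9334) = 8*(-5.9334)^2 + 5*(-5.9334) - 7 = 244.9749
Step 2: Evaluate g(x).
g(-5.9334) = 8*-5.9334 - 3 = -50.4672
Step 3: Compute Lagrangian.
L = 244.9749 + 5*-50.4672 = -7.3611


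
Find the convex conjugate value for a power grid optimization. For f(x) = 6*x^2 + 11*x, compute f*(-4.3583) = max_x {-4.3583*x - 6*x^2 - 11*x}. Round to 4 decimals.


f*(y) = sup_x {y*x - a*x^2 - b*x} = sup_x {(y-b)*x - a*x^2}
FOC: (y - b) - 2a*x = 0 => x* = (y - b)/(2a)
x* = (-4.3583 - 11)/(2*6) = -1.2799
f*(-4.3583) = (y-b)^2/(4a) = (-4.3583 - 11)^2/(4*6)
= 235.8774/24 = 9.8282


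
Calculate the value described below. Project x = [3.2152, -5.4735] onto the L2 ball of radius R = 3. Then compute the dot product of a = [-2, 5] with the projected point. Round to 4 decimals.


Step 1: Compute ||x|| (intermediates to 6 decimals).
||x|| = sqrt(3.2152^2 + (-5.4735)^2) = 6.347969
Step 2: Project.
Since ||x|| > R, scale = R/||x|| = 3/6.347969 = 0.472592, proj(x) = scale * x
proj(x) = [1.519478, -2.586732]
Step 3: Dot product.
a^T * proj(x) = -2*1.519478 + 5*(-2.586732) = -15.9726


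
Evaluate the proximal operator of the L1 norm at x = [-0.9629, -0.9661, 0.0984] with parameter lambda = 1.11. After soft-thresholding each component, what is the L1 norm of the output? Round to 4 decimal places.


Soft-thresholding with lambda = 1.11:
prox(-0.9629) = sign(-0.9629)*max(|-0.9629| - 1.11, 0) = 0.0
prox(-0.9661) = sign(-0.9661)*max(|-0.9661| - 1.11, 0) = 0.0
prox(0.0984) = sign(0.0984)*max(|0.0984| - 1.11, 0) = 0.0
prox(x) = [0.0, 0.0, 0.0]
||prox(x)||_1 = 0.0 + 0.0 + 0.0 = 0.0


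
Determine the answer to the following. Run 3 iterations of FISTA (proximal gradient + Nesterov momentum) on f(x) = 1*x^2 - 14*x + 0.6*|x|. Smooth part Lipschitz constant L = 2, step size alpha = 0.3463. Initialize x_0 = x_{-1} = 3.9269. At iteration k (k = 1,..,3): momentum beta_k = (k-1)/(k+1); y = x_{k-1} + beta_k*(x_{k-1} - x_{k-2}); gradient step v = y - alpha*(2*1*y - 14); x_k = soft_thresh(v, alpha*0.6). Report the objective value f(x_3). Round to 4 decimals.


FISTA on f(x) = 1*x^2 - 14*x + 0.6*|x|
L = 2, alpha = 0.3463
Iteration 1: beta = 0.0, y = 3.9269 + 0.0*(3.9269 - 3.9269) = 3.9269
  grad(y) = -6.1462, v = y - alpha*grad = 6.0553
  prox(v) = soft_thresh(6.0553, 0.2078) = 5.8475
Iteration 2: beta = 0.3333, y = 5.8475 + 0.3333*(5.8475 - 3.9269) = 6.4878
  grad(y) = -1.0245, v = y - alpha*grad = 6.8425
  prox(v) = soft_thresh(6.8425, 0.2078) = 6.6348
Iteration 3: beta = 0.5, y = 6.6348 + 0.5*(6.6348 - 5.8475) = 7.0284
  grad(y) = 0.0567, v = y - alpha*grad = 7.0087
  prox(v) = soft_thresh(7.0087, 0.2078) = 6.8009
f(x_3) = 1*6.8009^2 - 14*6.8009 + 0.6*|6.8009| = -44.8798


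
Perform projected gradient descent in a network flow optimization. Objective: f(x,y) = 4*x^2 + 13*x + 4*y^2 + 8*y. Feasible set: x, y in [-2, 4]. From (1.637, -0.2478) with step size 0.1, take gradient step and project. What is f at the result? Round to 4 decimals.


Step 1: Compute gradient at (1.637, -0.2478).
grad_x = 2*4*1.637 + 13 = 26.096
grad_y = 2*4*-0.2478 + 8 = 6.0176
Step 2: Gradient step.
x_raw = 1.637 - 0.1*26.096 = -0.9726
y_raw = -0.2478 - 0.1*6.0176 = -0.8496
Step 3: Project onto [-2, 4].
x_proj = clip(-0.9726) = -0.9726
y_proj = clip(-0.8496) = -0.8496
Step 4: Evaluate f.
f(-0.9726, -0.8496) = -12.7695


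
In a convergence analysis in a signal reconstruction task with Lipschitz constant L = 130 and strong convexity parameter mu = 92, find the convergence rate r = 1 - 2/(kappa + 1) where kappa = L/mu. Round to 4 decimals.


Step 1: Compute the condition number.
kappa = L/mu = 130/92 = 1.413
Step 2: Compute the convergence rate.
r = 1 - 2/(kappa + 1) = 1 - 2*mu/(L + mu) = (L - mu)/(L + mu) = 38/222 = 0.1712


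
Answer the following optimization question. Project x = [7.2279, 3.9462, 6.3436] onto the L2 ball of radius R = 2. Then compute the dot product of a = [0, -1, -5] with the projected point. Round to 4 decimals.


Step 1: Compute ||x|| (intermediates to 6 decimals).
||x|| = sqrt(7.2279^2 + 3.9462^2 + 6.3436^2) = 10.395013
Step 2: Project.
Since ||x|| > R, scale = R/||x|| = 2/10.395013 = 0.1924, proj(x) = scale * x
proj(x) = [1.390648, 0.759249, 1.220509]
Step 3: Dot product.
a^T * proj(x) = 0*1.390648 - 1*0.759249 - 5*1.220509 = -6.8618


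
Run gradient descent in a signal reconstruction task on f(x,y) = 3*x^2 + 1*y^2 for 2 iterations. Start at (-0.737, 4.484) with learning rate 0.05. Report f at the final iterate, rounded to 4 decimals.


Gradient descent on f(x,y) = 3*x^2 + 1*y^2.
Starting point: (-0.737, 4.484), alpha = 0.05
Step 1: grad_x = 2*3*-0.737 = -4.422, grad_y = 2*1*4.484 = 8.968
  x_1 = -0.737 - 0.05*-4.422 = -0.5159
  y_1 = 4.484 - 0.05*8.968 = 4.0356
Step 2: grad_x = 2*3*-0.5159 = -3.0954, grad_y = 2*1*4.0356 = 8.0712
  x_2 = -0.5159 - 0.05*-3.0954 = -0.3611
  y_2 = 4.0356 - 0.05*8.0712 = 3.632
f(-0.3611, 3.632) = 3*(-0.3611)^2 + 1*3.632^2 = 13.583


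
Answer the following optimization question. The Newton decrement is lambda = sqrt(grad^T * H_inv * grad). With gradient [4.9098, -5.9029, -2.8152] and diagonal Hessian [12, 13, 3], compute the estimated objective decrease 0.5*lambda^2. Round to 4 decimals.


Step 1: H is diagonal, so H^(-1) * g = [0.4092, -0.4541, -0.9384].
Step 2: g^T H^(-1) g = sum_i g_i^2 / H_ii
  = (4.9098)^2/12 + (-5.9029)^2/13 + (-2.8152)^2/3
  = 2.0088 + 2.6803 + 2.6418 = 7.331
Step 3: Objective decrease = 0.5 * g^T H^(-1) g = 3.6655


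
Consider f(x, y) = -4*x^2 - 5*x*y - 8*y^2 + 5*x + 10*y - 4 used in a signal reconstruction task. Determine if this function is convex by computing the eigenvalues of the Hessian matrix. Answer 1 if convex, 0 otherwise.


The Hessian of f(x,y) = -4*x^2 - 5*x*y - 8*y^2 + 5*x + 10*y - 4 is:
H = [[-8, -5], [-5, -16]]
Trace = -8 - 16 = -24
Determinant = -8*-16 - (-5)^2 = 103
Discriminant = (-24)^2 - 4*103 = 164.0
Eigenvalues: lambda_1 = -18.4031, lambda_2 = -5.5969
The function is not convex.

0


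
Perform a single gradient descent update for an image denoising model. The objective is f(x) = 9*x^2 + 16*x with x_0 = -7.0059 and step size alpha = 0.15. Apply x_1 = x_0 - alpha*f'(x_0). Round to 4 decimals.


We compute the gradient at x_0 and apply the update.
f'(x) = 18*x + 16
f'(-7.0059) = 18*-7.0059 + 16 = -110.1062
x_1 = -7.0059 - 0.15*-110.1062 = 9.51


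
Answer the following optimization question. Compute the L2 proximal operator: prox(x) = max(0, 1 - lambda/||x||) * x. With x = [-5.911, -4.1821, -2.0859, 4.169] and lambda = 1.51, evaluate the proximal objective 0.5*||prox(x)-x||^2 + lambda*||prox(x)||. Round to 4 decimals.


Step 1: Compute ||x||.
||x|| = 8.6117
Step 2: Compute scaling factor.
scale = max(0, 1 - 1.51/8.6117) = 0.8247
Step 3: prox(x) = [-4.8745, -3.4488, -1.7202, 3.438]
||prox(x)|| = 7.1017
Step 4: Proximal objective.
0.5*||prox-x||^2 = 1.1401
lambda*||prox|| = 10.7236
Total = 11.8636


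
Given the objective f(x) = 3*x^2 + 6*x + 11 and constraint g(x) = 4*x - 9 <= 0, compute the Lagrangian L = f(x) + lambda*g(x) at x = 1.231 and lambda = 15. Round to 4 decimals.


Step 1: Evaluate f(x).
f(1.231) = 3*1.231^2 + 6*1.231 + 11 = 22.9321
Step 2: Evaluate g(x).
g(1.231) = 4*1.231 - 9 = -4.076
Step 3: Compute Lagrangian.
L = 22.9321 + 15*-4.076 = -38.2079


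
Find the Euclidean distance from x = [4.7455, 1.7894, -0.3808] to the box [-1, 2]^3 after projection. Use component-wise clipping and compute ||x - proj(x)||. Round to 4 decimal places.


Project each component onto [-1, 2].
clip(4.7455) = 2.0, clip(1.7894) = 1.7894, clip(-0.3808) = -0.3808
Projection = [2.0, 1.7894, -0.3808]
Squared diffs: [7.5378, 0.0, 0.0]
Distance = sqrt(7.5378) = 2.7455


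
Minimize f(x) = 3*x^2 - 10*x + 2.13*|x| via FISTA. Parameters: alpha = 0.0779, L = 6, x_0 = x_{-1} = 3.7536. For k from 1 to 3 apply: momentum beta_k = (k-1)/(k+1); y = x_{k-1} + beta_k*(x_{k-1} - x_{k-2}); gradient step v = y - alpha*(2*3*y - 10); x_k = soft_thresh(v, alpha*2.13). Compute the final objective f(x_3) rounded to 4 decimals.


FISTA on f(x) = 3*x^2 - 10*x + 2.13*|x|
L = 6, alpha = 0.0779
Iteration 1: beta = 0.0, y = 3.7536 + 0.0*(3.7536 - 3.7536) = 3.7536
  grad(y) = 12.5216, v = y - alpha*grad = 2.7782
  prox(v) = soft_thresh(2.7782, 0.1659) = 2.6122
Iteration 2: beta = 0.3333, y = 2.6122 + 0.3333*(2.6122 - 3.7536) = 2.2318
  grad(y) = 3.3907, v = y - alpha*grad = 1.9676
  prox(v) = soft_thresh(1.9676, 0.1659) = 1.8017
Iteration 3: beta = 0.5, y = 1.8017 + 0.5*(1.8017 - 2.6122) = 1.3965
  grad(y) = -1.6212, v = y - alpha*grad = 1.5228
  prox(v) = soft_thresh(1.5228, 0.1659) = 1.3568
f(x_3) = 3*1.3568^2 - 10*1.3568 + 2.13*|1.3568| = -5.1553


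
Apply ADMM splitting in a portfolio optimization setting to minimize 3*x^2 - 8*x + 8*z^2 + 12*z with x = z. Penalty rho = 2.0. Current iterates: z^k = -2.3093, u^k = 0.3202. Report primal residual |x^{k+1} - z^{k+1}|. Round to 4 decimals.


ADMM iteration with rho = 2.0, z^k = -2.3093, u^k = 0.3202
Step 1: x-update.
Minimize 3*x^2 - 8*x + (2.0/2)*(x + 2.3093 + 0.3202)^2
FOC: (2*3 + 2.0)*x = 8 + 2.0*(-2.3093 - 0.3202)
x^{k+1} = 0.3426
Step 2: z-update.
Minimize 8*z^2 + 12*z + (2.0/2)*(0.3426 - z + 0.3202)^2
FOC: (2*8 + 2.0)*z = -12 + 2.0*(0.3426 + 0.3202)
z^{k+1} = -0.593
Step 3: u-update.
u^{k+1} = 0.3202 + 0.3426 + 0.593 = 1.2558
Step 4: Primal residual = |0.3426 + 0.593| = 0.9356


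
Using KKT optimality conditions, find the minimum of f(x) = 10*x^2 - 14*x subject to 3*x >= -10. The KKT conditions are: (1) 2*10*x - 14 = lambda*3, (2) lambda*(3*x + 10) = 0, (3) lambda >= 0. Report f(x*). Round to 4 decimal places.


Step 1: Try lambda = 0 (constraint inactive).
Stationarity: 2*10*x - 14 = 0
x* = 14/(2*10) = 0.7
Check constraint: 3*0.7 = 2.1 >= -10 -- satisfied.
Step 2: Compute optimal value.
f(x*) = 10*0.7^2 - 14*0.7 = -4.9


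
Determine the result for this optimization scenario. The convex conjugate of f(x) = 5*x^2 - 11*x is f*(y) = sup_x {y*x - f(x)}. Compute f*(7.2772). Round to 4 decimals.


f*(y) = sup_x {y*x - a*x^2 - b*x} = sup_x {(y-b)*x - a*x^2}
FOC: (y - b) - 2a*x = 0 => x* = (y - b)/(2a)
x* = (7.2772 + 11)/(2*5) = 1.8277
f*(7.2772) = (y-b)^2/(4a) = (7.2772 + 11)^2/(4*5)
= 334.056/20 = 16.7028


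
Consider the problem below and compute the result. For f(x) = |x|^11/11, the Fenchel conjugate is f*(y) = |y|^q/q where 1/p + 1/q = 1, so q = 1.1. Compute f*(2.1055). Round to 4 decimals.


The conjugate exponent q satisfies 1/p + 1/q = 1.
p = 11, so q = 11/(11 - 1) = 1.1
|y|^q = 2.1055^1.1 = 2.2682
f*(2.1055) = 2.2682 / 1.1 = 2.062


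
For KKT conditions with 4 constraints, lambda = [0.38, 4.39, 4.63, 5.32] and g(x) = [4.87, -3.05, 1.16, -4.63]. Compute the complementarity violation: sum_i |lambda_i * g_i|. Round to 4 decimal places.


KKT complementary slackness check:
lambda_1 * g_1 = 0.38 * 4.87 = 1.8506
lambda_2 * g_2 = 4.39 * -3.05 = -13.3895
lambda_3 * g_3 = 4.63 * 1.16 = 5.3708
lambda_4 * g_4 = 5.32 * -4.63 = -24.6316
Total violation = 1.8506 + 13.3895 + 5.3708 + 24.6316 = 45.2425


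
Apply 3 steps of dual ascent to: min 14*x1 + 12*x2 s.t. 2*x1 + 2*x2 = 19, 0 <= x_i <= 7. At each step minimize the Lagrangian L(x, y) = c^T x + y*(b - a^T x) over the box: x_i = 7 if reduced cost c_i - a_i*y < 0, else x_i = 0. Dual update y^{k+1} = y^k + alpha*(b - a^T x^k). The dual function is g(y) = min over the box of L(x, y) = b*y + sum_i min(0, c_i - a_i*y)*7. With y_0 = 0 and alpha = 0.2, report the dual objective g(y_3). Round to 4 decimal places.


Dual ascent for LP: min 14*x1 + 12*x2, 2*x1 + 2*x2 = 19, 0 <= x_i <= 7
Step 1: y^k = 0.0, reduced costs: (14.0, 12.0)
  x^k = (0.0, 0.0), subgradient = b - a^T x = 19.0
  y^{k+1} = 0.0 + 0.2*19.0 = 3.8
Step 2: y^k = 3.8, reduced costs: (6.4, 4.4)
  x^k = (0.0, 0.0), subgradient = b - a^T x = 19.0
  y^{k+1} = 3.8 + 0.2*19.0 = 7.6
Step 3: y^k = 7.6, reduced costs: (-1.2, -3.2)
  x^k = (7.0, 7.0), subgradient = b - a^T x = -9.0
  y^{k+1} = 7.6 + 0.2*-9.0 = 5.8
Dual objective at y_3 = 5.8: reduced costs (2.4, 0.4), box minimizer x = (0.0, 0.0)
g(y_3) = b*y + (c1 - a1*y)*x1 + (c2 - a2*y)*x2 = 19*5.8 + 2.4*0.0 + 0.4*0.0 = 110.2 + 0.0 + 0.0 = 110.2


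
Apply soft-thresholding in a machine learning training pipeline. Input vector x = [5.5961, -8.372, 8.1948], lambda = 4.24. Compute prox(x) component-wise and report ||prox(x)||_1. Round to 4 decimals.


Soft-thresholding with lambda = 4.24:
prox(5.5961) = sign(5.5961)*max(|5.5961| - 4.24, 0) = 1.3561
prox(-8.372) = sign(-8.372)*max(|-8.372| - 4.24, 0) = -4.132
prox(8.1948) = sign(8.1948)*max(|8.1948| - 4.24, 0) = 3.9548
prox(x) = [1.3561, -4.132, 3.9548]
||prox(x)||_1 = 1.3561 + 4.132 + 3.9548 = 9.4429


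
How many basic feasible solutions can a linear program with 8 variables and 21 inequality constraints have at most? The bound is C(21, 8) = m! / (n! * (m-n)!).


Each vertex corresponds to some choice of n active constraints out of m, so the number of vertices is at most C(m, n) = m! / (n!(m-n)!).
m = 21, n = 8
Numerator: 21 * 20 * 19 * 18 * 17 * 16 * 15 * 14
Denominator: 8! = 40320
C(21, 8) = 203490


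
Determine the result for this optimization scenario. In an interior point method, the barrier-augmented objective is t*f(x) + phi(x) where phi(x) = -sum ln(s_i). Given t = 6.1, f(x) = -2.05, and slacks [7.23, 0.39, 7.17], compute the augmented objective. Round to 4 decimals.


Step 1: Compute log-barrier.
ln values: [1.9782, -0.9416, 1.9699]
phi = -(1.9782 - 0.9416 + 1.9699) = -3.0065
Step 2: Compute augmented objective.
t*f(x) = 6.1*-2.05 = -12.505
Total = -12.505 - 3.0065 = -15.5115


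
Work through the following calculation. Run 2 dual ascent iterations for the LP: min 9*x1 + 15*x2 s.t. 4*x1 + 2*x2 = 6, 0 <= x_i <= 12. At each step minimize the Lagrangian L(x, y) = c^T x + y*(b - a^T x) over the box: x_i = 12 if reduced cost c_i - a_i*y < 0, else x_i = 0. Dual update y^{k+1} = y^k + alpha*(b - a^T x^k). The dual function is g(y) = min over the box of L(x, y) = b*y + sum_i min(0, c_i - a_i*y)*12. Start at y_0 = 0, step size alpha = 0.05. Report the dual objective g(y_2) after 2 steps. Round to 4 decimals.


Dual ascent for LP: min 9*x1 + 15*x2, 4*x1 + 2*x2 = 6, 0 <= x_i <= 12
Step 1: y^k = 0.0, reduced costs: (9.0, 15.0)
  x^k = (0.0, 0.0), subgradient = b - a^T x = 6.0
  y^{k+1} = 0.0 + 0.05*6.0 = 0.3
Step 2: y^k = 0.3, reduced costs: (7.8, 14.4)
  x^k = (0.0, 0.0), subgradient = b - a^T x = 6.0
  y^{k+1} = 0.3 + 0.05*6.0 = 0.6
Dual objective at y_2 = 0.6: reduced costs (6.6, 13.8), box minimizer x = (0.0, 0.0)
g(y_2) = b*y + (c1 - a1*y)*x1 + (c2 - a2*y)*x2 = 6*0.6 + 6.6*0.0 + 13.8*0.0 = 3.6 + 0.0 + 0.0 = 3.6


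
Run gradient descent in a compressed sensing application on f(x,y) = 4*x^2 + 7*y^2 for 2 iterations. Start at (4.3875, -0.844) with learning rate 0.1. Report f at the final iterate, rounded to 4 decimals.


Gradient descent on f(x,y) = 4*x^2 + 7*y^2.
Starting point: (4.3875, -0.844), alpha = 0.1
Step 1: grad_x = 2*4*4.3875 = 35.1, grad_y = 2*7*-0.844 = -11.816
  x_1 = 4.3875 - 0.1*35.1 = 0.8775
  y_1 = -0.844 - 0.1*-11.816 = 0.3376
Step 2: grad_x = 2*4*0.8775 = 7.02, grad_y = 2*7*0.3376 = 4.7264
  x_2 = 0.8775 - 0.1*7.02 = 0.1755
  y_2 = 0.3376 - 0.1*4.7264 = -0.135
f(0.1755, -0.135) = 4*0.1755^2 + 7*(-0.135)^2 = 0.2509


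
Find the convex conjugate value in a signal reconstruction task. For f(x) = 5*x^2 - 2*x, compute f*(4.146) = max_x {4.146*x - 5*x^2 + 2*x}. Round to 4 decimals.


f*(y) = sup_x {y*x - a*x^2 - b*x} = sup_x {(y-b)*x - a*x^2}
FOC: (y - b) - 2a*x = 0 => x* = (y - b)/(2a)
x* = (4.146 + 2)/(2*5) = 0.6146
f*(4.146) = (y-b)^2/(4a) = (4.146 + 2)^2/(4*5)
= 37.7733/20 = 1.8887


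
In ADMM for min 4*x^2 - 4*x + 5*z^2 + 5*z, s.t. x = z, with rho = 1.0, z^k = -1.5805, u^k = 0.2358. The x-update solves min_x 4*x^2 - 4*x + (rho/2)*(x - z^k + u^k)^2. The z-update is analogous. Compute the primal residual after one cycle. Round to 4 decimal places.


ADMM iteration with rho = 1.0, z^k = -1.5805, u^k = 0.2358
Step 1: x-update.
Minimize 4*x^2 - 4*x + (1.0/2)*(x + 1.5805 + 0.2358)^2
FOC: (2*4 + 1.0)*x = 4 + 1.0*(-1.5805 - 0.2358)
x^{k+1} = 0.2426
Step 2: z-update.
Minimize 5*z^2 + 5*z + (1.0/2)*(0.2426 - z + 0.2358)^2
FOC: (2*5 + 1.0)*z = -5 + 1.0*(0.2426 + 0.2358)
z^{k+1} = -0.4111
Step 3: u-update.
u^{k+1} = 0.2358 + 0.2426 + 0.4111 = 0.8895
Step 4: Primal residual = |0.2426 + 0.4111| = 0.6537


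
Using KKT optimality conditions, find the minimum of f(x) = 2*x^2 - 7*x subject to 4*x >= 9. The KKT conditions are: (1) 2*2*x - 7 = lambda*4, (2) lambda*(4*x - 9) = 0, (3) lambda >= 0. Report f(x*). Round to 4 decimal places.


Step 1: Try lambda = 0 (constraint inactive).
x_unc = 7/(2*2) = 1.75
Check: 4*1.75 = 7.0 < 9 -- violated!
Step 2: Constraint must be active: 4*x = 9
x* = 9/4 = 2.25
lambda = (2*2*2.25 - 7)/4 = 0.5
Step 3: Compute optimal value.
f(x*) = 2*2.25^2 - 7*2.25 = -5.625


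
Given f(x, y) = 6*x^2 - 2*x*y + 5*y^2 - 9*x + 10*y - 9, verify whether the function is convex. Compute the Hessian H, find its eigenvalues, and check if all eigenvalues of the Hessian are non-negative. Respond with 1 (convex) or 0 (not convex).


The Hessian of f(x,y) = 6*x^2 - 2*x*y + 5*y^2 - 9*x + 10*y - 9 is:
H = [[12, -2], [-2, 10]]
Trace = 12 + 10 = 22
Determinant = 12*10 - (-2)^2 = 116
Discriminant = (22)^2 - 4*116 = 20.0
Eigenvalues: lambda_1 = 8.7639, lambda_2 = 13.2361
The function is convex.

1


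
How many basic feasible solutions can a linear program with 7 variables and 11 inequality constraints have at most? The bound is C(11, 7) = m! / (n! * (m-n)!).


Each vertex corresponds to some choice of n active constraints out of m, so the number of vertices is at most C(m, n) = m! / (n!(m-n)!).
m = 11, n = 7
Numerator: 11 * 10 * 9 * 8 * 7 * 6 * 5
Denominator: 7! = 5040
C(11, 7) = 330


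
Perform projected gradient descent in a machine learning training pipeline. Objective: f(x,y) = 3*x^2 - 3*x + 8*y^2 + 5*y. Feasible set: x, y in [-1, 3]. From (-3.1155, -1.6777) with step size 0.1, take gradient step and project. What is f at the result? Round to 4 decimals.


Step 1: Compute gradient at (-3.1155, -1.6777).
grad_x = 2*3*-3.1155 - 3 = -21.693
grad_y = 2*8*-1.6777 + 5 = -21.8432
Step 2: Gradient step.
x_raw = -3.1155 - 0.1*-21.693 = -0.9462
y_raw = -1.6777 - 0.1*-21.8432 = 0.5066
Step 3: Project onto [-1, 3].
x_proj = clip(-0.9462) = -0.9462
y_proj = clip(0.5066) = 0.5066
Step 4: Evaluate f.
f(-0.9462, 0.5066) = 10.1109


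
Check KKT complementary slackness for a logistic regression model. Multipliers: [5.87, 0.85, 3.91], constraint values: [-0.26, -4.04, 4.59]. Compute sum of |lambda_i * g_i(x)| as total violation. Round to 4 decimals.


KKT complementary slackness check:
lambda_1 * g_1 = 5.87 * -0.26 = -1.5262
lambda_2 * g_2 = 0.85 * -4.04 = -3.434
lambda_3 * g_3 = 3.91 * 4.59 = 17.9469
Total violation = 1.5262 + 3.434 + 17.9469 = 22.9071


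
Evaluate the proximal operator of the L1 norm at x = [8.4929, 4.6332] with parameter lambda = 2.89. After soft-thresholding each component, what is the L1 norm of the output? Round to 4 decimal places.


Soft-thresholding with lambda = 2.89:
prox(8.4929) = sign(8.4929)*max(|8.4929| - 2.89, 0) = 5.6029
prox(4.6332) = sign(4.6332)*max(|4.6332| - 2.89, 0) = 1.7432
prox(x) = [5.6029, 1.7432]
||prox(x)||_1 = 5.6029 + 1.7432 = 7.3461


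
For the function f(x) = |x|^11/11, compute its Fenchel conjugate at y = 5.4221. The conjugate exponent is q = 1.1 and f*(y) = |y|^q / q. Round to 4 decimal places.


The conjugate exponent q satisfies 1/p + 1/q = 1.
p = 11, so q = 11/(11 - 1) = 1.1
|y|^q = 5.4221^1.1 = 6.4207
f*(5.4221) = 6.4207 / 1.1 = 5.837


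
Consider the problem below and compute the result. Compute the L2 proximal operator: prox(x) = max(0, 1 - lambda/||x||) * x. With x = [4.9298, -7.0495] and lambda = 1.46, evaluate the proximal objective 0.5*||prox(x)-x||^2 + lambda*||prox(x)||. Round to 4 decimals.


Step 1: Compute ||x||.
||x|| = 8.6022
Step 2: Compute scaling factor.
scale = max(0, 1 - 1.46/8.6022) = 0.8303
Step 3: prox(x) = [4.0931, -5.853]
||prox(x)|| = 7.1422
Step 4: Proximal objective.
0.5*||prox-x||^2 = 1.0658
lambda*||prox|| = 10.4276
Total = 11.4935


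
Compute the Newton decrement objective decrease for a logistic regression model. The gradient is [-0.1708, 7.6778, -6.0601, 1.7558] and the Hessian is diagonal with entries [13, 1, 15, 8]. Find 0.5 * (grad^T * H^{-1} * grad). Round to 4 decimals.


Step 1: H is diagonal, so H^(-1) * g = [-0.0131, 7.6778, -0.404, 0.2195].
Step 2: g^T H^(-1) g = sum_i g_i^2 / H_ii
  = (-0.1708)^2/13 + (7.6778)^2/1 + (-6.0601)^2/15 + (1.7558)^2/8
  = 0.0022 + 58.9486 + 2.4483 + 0.3854 = 61.7845
Step 3: Objective decrease = 0.5 * g^T H^(-1) g = 30.8923


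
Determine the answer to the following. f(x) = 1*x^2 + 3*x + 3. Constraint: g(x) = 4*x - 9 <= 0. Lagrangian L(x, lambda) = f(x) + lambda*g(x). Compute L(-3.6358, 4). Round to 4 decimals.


Step 1: Evaluate f(x).
f(-3.6358) = 1*(-3.6358)^2 + 3*(-3.6358) + 3 = 5.3116
Step 2: Evaluate g(x).
g(-3.6358) = 4*-3.6358 - 9 = -23.5432
Step 3: Compute Lagrangian.
L = 5.3116 + 4*-23.5432 = -88.8612


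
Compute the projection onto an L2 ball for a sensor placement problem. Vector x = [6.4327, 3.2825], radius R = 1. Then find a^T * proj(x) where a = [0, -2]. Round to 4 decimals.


Step 1: Compute ||x|| (intermediates to 6 decimals).
||x|| = sqrt(6.4327^2 + 3.2825^2) = 7.221803
Step 2: Project.
Since ||x|| > R, scale = R/||x|| = 1/7.221803 = 0.13847, proj(x) = scale * x
proj(x) = [0.890736, 0.454528]
Step 3: Dot product.
a^T * proj(x) = 0*0.890736 - 2*0.454528 = -0.9091


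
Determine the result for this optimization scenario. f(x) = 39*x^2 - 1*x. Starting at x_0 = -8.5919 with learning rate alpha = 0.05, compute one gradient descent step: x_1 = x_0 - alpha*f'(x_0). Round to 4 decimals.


We compute the gradient at x_0 and apply the update.
f'(x) = 78*x - 1
f'(-8.5919) = 78*-8.5919 - 1 = -671.1682
x_1 = -8.5919 - 0.05*-671.1682 = 24.9665


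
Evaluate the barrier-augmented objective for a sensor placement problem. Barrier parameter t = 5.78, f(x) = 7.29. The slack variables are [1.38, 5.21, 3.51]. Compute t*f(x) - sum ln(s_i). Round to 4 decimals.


Step 1: Compute log-barrier.
ln values: [0.3221, 1.6506, 1.2556]
phi = -(0.3221 + 1.6506 + 1.2556) = -3.2283
Step 2: Compute augmented objective.
t*f(x) = 5.78*7.29 = 42.1362
Total = 42.1362 - 3.2283 = 38.9079
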